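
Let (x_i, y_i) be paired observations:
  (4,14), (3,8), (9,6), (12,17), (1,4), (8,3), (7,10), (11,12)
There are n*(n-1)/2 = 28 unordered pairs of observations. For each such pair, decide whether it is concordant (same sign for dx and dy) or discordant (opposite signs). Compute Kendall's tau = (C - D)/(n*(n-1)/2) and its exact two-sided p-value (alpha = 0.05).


Step 1: Enumerate the 28 unordered pairs (i,j) with i<j and classify each by sign(x_j-x_i) * sign(y_j-y_i).
  (1,2):dx=-1,dy=-6->C; (1,3):dx=+5,dy=-8->D; (1,4):dx=+8,dy=+3->C; (1,5):dx=-3,dy=-10->C
  (1,6):dx=+4,dy=-11->D; (1,7):dx=+3,dy=-4->D; (1,8):dx=+7,dy=-2->D; (2,3):dx=+6,dy=-2->D
  (2,4):dx=+9,dy=+9->C; (2,5):dx=-2,dy=-4->C; (2,6):dx=+5,dy=-5->D; (2,7):dx=+4,dy=+2->C
  (2,8):dx=+8,dy=+4->C; (3,4):dx=+3,dy=+11->C; (3,5):dx=-8,dy=-2->C; (3,6):dx=-1,dy=-3->C
  (3,7):dx=-2,dy=+4->D; (3,8):dx=+2,dy=+6->C; (4,5):dx=-11,dy=-13->C; (4,6):dx=-4,dy=-14->C
  (4,7):dx=-5,dy=-7->C; (4,8):dx=-1,dy=-5->C; (5,6):dx=+7,dy=-1->D; (5,7):dx=+6,dy=+6->C
  (5,8):dx=+10,dy=+8->C; (6,7):dx=-1,dy=+7->D; (6,8):dx=+3,dy=+9->C; (7,8):dx=+4,dy=+2->C
Step 2: C = 19, D = 9, total pairs = 28.
Step 3: tau = (C - D)/(n(n-1)/2) = (19 - 9)/28 = 0.357143.
Step 4: Exact two-sided p-value (enumerate n! = 40320 permutations of y under H0): p = 0.275099.
Step 5: alpha = 0.05. fail to reject H0.

tau_b = 0.3571 (C=19, D=9), p = 0.275099, fail to reject H0.


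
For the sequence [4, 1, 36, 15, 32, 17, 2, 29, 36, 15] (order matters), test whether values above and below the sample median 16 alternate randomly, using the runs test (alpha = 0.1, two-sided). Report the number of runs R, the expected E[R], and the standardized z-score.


Step 1: Compute median = 16; label A = above, B = below.
Labels in order: BBABAABAAB  (n_A = 5, n_B = 5)
Step 2: Count runs R = 7.
Step 3: Under H0 (random ordering), E[R] = 2*n_A*n_B/(n_A+n_B) + 1 = 2*5*5/10 + 1 = 6.0000.
        Var[R] = 2*n_A*n_B*(2*n_A*n_B - n_A - n_B) / ((n_A+n_B)^2 * (n_A+n_B-1)) = 2000/900 = 2.2222.
        SD[R] = 1.4907.
Step 4: Continuity-corrected z = (R - 0.5 - E[R]) / SD[R] = (7 - 0.5 - 6.0000) / 1.4907 = 0.3354.
Step 5: Two-sided p-value via normal approximation = 2*(1 - Phi(|z|)) = 0.737316.
Step 6: alpha = 0.1. fail to reject H0.

R = 7, z = 0.3354, p = 0.737316, fail to reject H0.


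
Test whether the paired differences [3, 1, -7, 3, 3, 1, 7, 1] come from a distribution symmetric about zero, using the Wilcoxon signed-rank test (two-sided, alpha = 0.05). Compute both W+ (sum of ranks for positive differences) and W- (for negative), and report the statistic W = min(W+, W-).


Step 1: Drop any zero differences (none here) and take |d_i|.
|d| = [3, 1, 7, 3, 3, 1, 7, 1]
Step 2: Midrank |d_i| (ties get averaged ranks).
ranks: |3|->5, |1|->2, |7|->7.5, |3|->5, |3|->5, |1|->2, |7|->7.5, |1|->2
Step 3: Attach original signs; sum ranks with positive sign and with negative sign.
W+ = 5 + 2 + 5 + 5 + 2 + 7.5 + 2 = 28.5
W- = 7.5 = 7.5
(Check: W+ + W- = 36 should equal n(n+1)/2 = 36.)
Step 4: Test statistic W = min(W+, W-) = 7.5.
Step 5: Ties in |d|, so use the tie-corrected normal approximation.
        E[W] = n(n+1)/4 = 8*9/4 = 18.
        Tie groups: |d|=1 (t=3), |d|=3 (t=3), |d|=7 (t=2); sum(t^3 - t) = 54.
        Var[W] = n(n+1)(2n+1)/24 - sum(t^3-t)/48 = 1224/24 - 54/48 = 49.875.
        z = (W - E[W]) / sqrt(Var[W]) = (7.5 - 18) / 7.0622 = -1.4868.
        Two-sided p = 2*Phi(z) = 0.137072.
Step 6: alpha = 0.05. fail to reject H0.

W+ = 28.5, W- = 7.5, W = min = 7.5, p = 0.137072, fail to reject H0.


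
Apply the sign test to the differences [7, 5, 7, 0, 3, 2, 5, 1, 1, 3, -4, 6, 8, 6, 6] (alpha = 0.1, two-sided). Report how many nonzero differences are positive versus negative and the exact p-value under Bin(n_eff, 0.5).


Step 1: Discard zero differences. Original n = 15; n_eff = number of nonzero differences = 14.
Nonzero differences (with sign): +7, +5, +7, +3, +2, +5, +1, +1, +3, -4, +6, +8, +6, +6
Step 2: Count signs: positive = 13, negative = 1.
Step 3: Under H0: P(positive) = 0.5, so the number of positives S ~ Bin(14, 0.5).
Step 4: Two-sided exact p-value = sum of Bin(14,0.5) probabilities at or below the observed probability = 0.001831.
Step 5: alpha = 0.1. reject H0.

n_eff = 14, pos = 13, neg = 1, p = 0.001831, reject H0.


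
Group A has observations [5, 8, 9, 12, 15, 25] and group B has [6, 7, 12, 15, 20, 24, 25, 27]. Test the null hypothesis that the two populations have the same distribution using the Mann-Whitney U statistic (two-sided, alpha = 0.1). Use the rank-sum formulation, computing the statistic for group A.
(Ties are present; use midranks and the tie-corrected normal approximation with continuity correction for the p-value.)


Step 1: Combine and sort all 14 observations; assign midranks.
sorted (value, group): (5,X), (6,Y), (7,Y), (8,X), (9,X), (12,X), (12,Y), (15,X), (15,Y), (20,Y), (24,Y), (25,X), (25,Y), (27,Y)
ranks: 5->1, 6->2, 7->3, 8->4, 9->5, 12->6.5, 12->6.5, 15->8.5, 15->8.5, 20->10, 24->11, 25->12.5, 25->12.5, 27->14
Step 2: Rank sum for X: R1 = 1 + 4 + 5 + 6.5 + 8.5 + 12.5 = 37.5.
Step 3: U_X = R1 - n1(n1+1)/2 = 37.5 - 6*7/2 = 37.5 - 21 = 16.5.
       U_Y = n1*n2 - U_X = 48 - 16.5 = 31.5.
Step 4: Ties are present, so use the tie-corrected normal approximation (with continuity correction) for the p-value.
Step 5: p-value = 0.364571; compare to alpha = 0.1. fail to reject H0.

U_X = 16.5, p = 0.364571, fail to reject H0 at alpha = 0.1.


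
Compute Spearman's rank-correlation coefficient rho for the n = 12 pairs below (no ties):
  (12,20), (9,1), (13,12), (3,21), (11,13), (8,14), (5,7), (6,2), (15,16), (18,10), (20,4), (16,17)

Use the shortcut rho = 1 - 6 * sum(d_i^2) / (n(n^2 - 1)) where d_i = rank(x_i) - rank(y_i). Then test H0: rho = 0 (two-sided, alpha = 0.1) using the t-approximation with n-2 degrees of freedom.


Step 1: Rank x and y separately (midranks; no ties here).
rank(x): 12->7, 9->5, 13->8, 3->1, 11->6, 8->4, 5->2, 6->3, 15->9, 18->11, 20->12, 16->10
rank(y): 20->11, 1->1, 12->6, 21->12, 13->7, 14->8, 7->4, 2->2, 16->9, 10->5, 4->3, 17->10
Step 2: d_i = R_x(i) - R_y(i); compute d_i^2.
  (7-11)^2=16, (5-1)^2=16, (8-6)^2=4, (1-12)^2=121, (6-7)^2=1, (4-8)^2=16, (2-4)^2=4, (3-2)^2=1, (9-9)^2=0, (11-5)^2=36, (12-3)^2=81, (10-10)^2=0
sum(d^2) = 296.
Step 3: rho = 1 - 6*296 / (12*(12^2 - 1)) = 1 - 1776/1716 = -0.034965.
Step 4: Under H0, t = rho * sqrt((n-2)/(1-rho^2)) = -0.1106 ~ t(10).
Step 5: Two-sided p-value from the t-distribution with 10 df = 0.914093.
Step 6: alpha = 0.1. fail to reject H0.

rho = -0.0350, p = 0.914093, fail to reject H0 at alpha = 0.1.


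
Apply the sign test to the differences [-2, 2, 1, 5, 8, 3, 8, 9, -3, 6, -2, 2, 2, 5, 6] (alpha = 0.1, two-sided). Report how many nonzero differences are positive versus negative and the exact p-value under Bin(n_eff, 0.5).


Step 1: Discard zero differences. Original n = 15; n_eff = number of nonzero differences = 15.
Nonzero differences (with sign): -2, +2, +1, +5, +8, +3, +8, +9, -3, +6, -2, +2, +2, +5, +6
Step 2: Count signs: positive = 12, negative = 3.
Step 3: Under H0: P(positive) = 0.5, so the number of positives S ~ Bin(15, 0.5).
Step 4: Two-sided exact p-value = sum of Bin(15,0.5) probabilities at or below the observed probability = 0.035156.
Step 5: alpha = 0.1. reject H0.

n_eff = 15, pos = 12, neg = 3, p = 0.035156, reject H0.


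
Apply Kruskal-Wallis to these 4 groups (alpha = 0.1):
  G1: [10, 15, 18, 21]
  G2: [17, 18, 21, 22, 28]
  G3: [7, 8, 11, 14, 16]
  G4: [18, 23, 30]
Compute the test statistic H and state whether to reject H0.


Step 1: Combine all N = 17 observations and assign midranks.
sorted (value, group, rank): (7,G3,1), (8,G3,2), (10,G1,3), (11,G3,4), (14,G3,5), (15,G1,6), (16,G3,7), (17,G2,8), (18,G1,10), (18,G2,10), (18,G4,10), (21,G1,12.5), (21,G2,12.5), (22,G2,14), (23,G4,15), (28,G2,16), (30,G4,17)
Step 2: Sum ranks within each group.
R_1 = 31.5 (n_1 = 4)
R_2 = 60.5 (n_2 = 5)
R_3 = 19 (n_3 = 5)
R_4 = 42 (n_4 = 3)
Step 3: H = 12/(N(N+1)) * sum(R_i^2/n_i) - 3(N+1)
     = 12/(17*18) * (31.5^2/4 + 60.5^2/5 + 19^2/5 + 42^2/3) - 3*18
     = 0.039216 * 1640.31 - 54
     = 10.325980.
Step 4: Ties present; correction factor C = 1 - 30/(17^3 - 17) = 0.993873. Corrected H = 10.325980 / 0.993873 = 10.389642.
Step 5: Under H0, H ~ chi^2(3); p-value = 0.015529.
Step 6: alpha = 0.1. reject H0.

H = 10.3896, df = 3, p = 0.015529, reject H0.


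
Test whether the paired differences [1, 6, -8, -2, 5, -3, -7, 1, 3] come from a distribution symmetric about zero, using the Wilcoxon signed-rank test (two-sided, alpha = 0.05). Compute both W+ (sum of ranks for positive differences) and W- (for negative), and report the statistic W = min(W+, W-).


Step 1: Drop any zero differences (none here) and take |d_i|.
|d| = [1, 6, 8, 2, 5, 3, 7, 1, 3]
Step 2: Midrank |d_i| (ties get averaged ranks).
ranks: |1|->1.5, |6|->7, |8|->9, |2|->3, |5|->6, |3|->4.5, |7|->8, |1|->1.5, |3|->4.5
Step 3: Attach original signs; sum ranks with positive sign and with negative sign.
W+ = 1.5 + 7 + 6 + 1.5 + 4.5 = 20.5
W- = 9 + 3 + 4.5 + 8 = 24.5
(Check: W+ + W- = 45 should equal n(n+1)/2 = 45.)
Step 4: Test statistic W = min(W+, W-) = 20.5.
Step 5: Ties in |d|, so use the tie-corrected normal approximation.
        E[W] = n(n+1)/4 = 9*10/4 = 22.5.
        Tie groups: |d|=1 (t=2), |d|=3 (t=2); sum(t^3 - t) = 12.
        Var[W] = n(n+1)(2n+1)/24 - sum(t^3-t)/48 = 1710/24 - 12/48 = 71.
        z = (W - E[W]) / sqrt(Var[W]) = (20.5 - 22.5) / 8.4261 = -0.2374.
        Two-sided p = 2*Phi(z) = 0.812380.
Step 6: alpha = 0.05. fail to reject H0.

W+ = 20.5, W- = 24.5, W = min = 20.5, p = 0.812380, fail to reject H0.


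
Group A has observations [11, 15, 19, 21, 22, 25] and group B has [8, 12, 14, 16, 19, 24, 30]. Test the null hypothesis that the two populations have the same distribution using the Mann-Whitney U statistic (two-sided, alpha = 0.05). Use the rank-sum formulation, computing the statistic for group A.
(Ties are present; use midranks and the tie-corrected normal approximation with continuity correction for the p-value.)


Step 1: Combine and sort all 13 observations; assign midranks.
sorted (value, group): (8,Y), (11,X), (12,Y), (14,Y), (15,X), (16,Y), (19,X), (19,Y), (21,X), (22,X), (24,Y), (25,X), (30,Y)
ranks: 8->1, 11->2, 12->3, 14->4, 15->5, 16->6, 19->7.5, 19->7.5, 21->9, 22->10, 24->11, 25->12, 30->13
Step 2: Rank sum for X: R1 = 2 + 5 + 7.5 + 9 + 10 + 12 = 45.5.
Step 3: U_X = R1 - n1(n1+1)/2 = 45.5 - 6*7/2 = 45.5 - 21 = 24.5.
       U_Y = n1*n2 - U_X = 42 - 24.5 = 17.5.
Step 4: Ties are present, so use the tie-corrected normal approximation (with continuity correction) for the p-value.
Step 5: p-value = 0.667806; compare to alpha = 0.05. fail to reject H0.

U_X = 24.5, p = 0.667806, fail to reject H0 at alpha = 0.05.


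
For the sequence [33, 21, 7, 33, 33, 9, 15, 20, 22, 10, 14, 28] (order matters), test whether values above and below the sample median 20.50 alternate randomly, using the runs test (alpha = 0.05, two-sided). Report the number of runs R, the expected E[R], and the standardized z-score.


Step 1: Compute median = 20.50; label A = above, B = below.
Labels in order: AABAABBBABBA  (n_A = 6, n_B = 6)
Step 2: Count runs R = 7.
Step 3: Under H0 (random ordering), E[R] = 2*n_A*n_B/(n_A+n_B) + 1 = 2*6*6/12 + 1 = 7.0000.
        Var[R] = 2*n_A*n_B*(2*n_A*n_B - n_A - n_B) / ((n_A+n_B)^2 * (n_A+n_B-1)) = 4320/1584 = 2.7273.
        SD[R] = 1.6514.
Step 4: R = E[R], so z = 0 with no continuity correction.
Step 5: Two-sided p-value via normal approximation = 2*(1 - Phi(|z|)) = 1.000000.
Step 6: alpha = 0.05. fail to reject H0.

R = 7, z = 0.0000, p = 1.000000, fail to reject H0.


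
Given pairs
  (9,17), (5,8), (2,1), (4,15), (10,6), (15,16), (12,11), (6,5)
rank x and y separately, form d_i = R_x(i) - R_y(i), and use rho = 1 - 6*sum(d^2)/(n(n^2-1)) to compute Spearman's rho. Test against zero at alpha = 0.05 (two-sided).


Step 1: Rank x and y separately (midranks; no ties here).
rank(x): 9->5, 5->3, 2->1, 4->2, 10->6, 15->8, 12->7, 6->4
rank(y): 17->8, 8->4, 1->1, 15->6, 6->3, 16->7, 11->5, 5->2
Step 2: d_i = R_x(i) - R_y(i); compute d_i^2.
  (5-8)^2=9, (3-4)^2=1, (1-1)^2=0, (2-6)^2=16, (6-3)^2=9, (8-7)^2=1, (7-5)^2=4, (4-2)^2=4
sum(d^2) = 44.
Step 3: rho = 1 - 6*44 / (8*(8^2 - 1)) = 1 - 264/504 = 0.476190.
Step 4: Under H0, t = rho * sqrt((n-2)/(1-rho^2)) = 1.3265 ~ t(6).
Step 5: Two-sided p-value from the t-distribution with 6 df = 0.232936.
Step 6: alpha = 0.05. fail to reject H0.

rho = 0.4762, p = 0.232936, fail to reject H0 at alpha = 0.05.


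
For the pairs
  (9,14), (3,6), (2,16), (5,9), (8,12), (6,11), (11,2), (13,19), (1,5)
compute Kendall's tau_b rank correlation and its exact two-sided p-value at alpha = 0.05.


Step 1: Enumerate the 36 unordered pairs (i,j) with i<j and classify each by sign(x_j-x_i) * sign(y_j-y_i).
  (1,2):dx=-6,dy=-8->C; (1,3):dx=-7,dy=+2->D; (1,4):dx=-4,dy=-5->C; (1,5):dx=-1,dy=-2->C
  (1,6):dx=-3,dy=-3->C; (1,7):dx=+2,dy=-12->D; (1,8):dx=+4,dy=+5->C; (1,9):dx=-8,dy=-9->C
  (2,3):dx=-1,dy=+10->D; (2,4):dx=+2,dy=+3->C; (2,5):dx=+5,dy=+6->C; (2,6):dx=+3,dy=+5->C
  (2,7):dx=+8,dy=-4->D; (2,8):dx=+10,dy=+13->C; (2,9):dx=-2,dy=-1->C; (3,4):dx=+3,dy=-7->D
  (3,5):dx=+6,dy=-4->D; (3,6):dx=+4,dy=-5->D; (3,7):dx=+9,dy=-14->D; (3,8):dx=+11,dy=+3->C
  (3,9):dx=-1,dy=-11->C; (4,5):dx=+3,dy=+3->C; (4,6):dx=+1,dy=+2->C; (4,7):dx=+6,dy=-7->D
  (4,8):dx=+8,dy=+10->C; (4,9):dx=-4,dy=-4->C; (5,6):dx=-2,dy=-1->C; (5,7):dx=+3,dy=-10->D
  (5,8):dx=+5,dy=+7->C; (5,9):dx=-7,dy=-7->C; (6,7):dx=+5,dy=-9->D; (6,8):dx=+7,dy=+8->C
  (6,9):dx=-5,dy=-6->C; (7,8):dx=+2,dy=+17->C; (7,9):dx=-10,dy=+3->D; (8,9):dx=-12,dy=-14->C
Step 2: C = 24, D = 12, total pairs = 36.
Step 3: tau = (C - D)/(n(n-1)/2) = (24 - 12)/36 = 0.333333.
Step 4: Exact two-sided p-value (enumerate n! = 362880 permutations of y under H0): p = 0.259518.
Step 5: alpha = 0.05. fail to reject H0.

tau_b = 0.3333 (C=24, D=12), p = 0.259518, fail to reject H0.


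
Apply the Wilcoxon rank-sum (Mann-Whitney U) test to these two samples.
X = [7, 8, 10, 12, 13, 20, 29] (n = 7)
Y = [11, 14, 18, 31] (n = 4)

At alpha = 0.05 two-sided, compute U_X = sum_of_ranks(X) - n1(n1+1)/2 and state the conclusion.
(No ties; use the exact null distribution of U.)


Step 1: Combine and sort all 11 observations; assign midranks.
sorted (value, group): (7,X), (8,X), (10,X), (11,Y), (12,X), (13,X), (14,Y), (18,Y), (20,X), (29,X), (31,Y)
ranks: 7->1, 8->2, 10->3, 11->4, 12->5, 13->6, 14->7, 18->8, 20->9, 29->10, 31->11
Step 2: Rank sum for X: R1 = 1 + 2 + 3 + 5 + 6 + 9 + 10 = 36.
Step 3: U_X = R1 - n1(n1+1)/2 = 36 - 7*8/2 = 36 - 28 = 8.
       U_Y = n1*n2 - U_X = 28 - 8 = 20.
Step 4: No ties, so the exact null distribution of U (based on enumerating the C(11,7) = 330 equally likely rank assignments) gives the two-sided p-value.
Step 5: p-value = 0.315152; compare to alpha = 0.05. fail to reject H0.

U_X = 8, p = 0.315152, fail to reject H0 at alpha = 0.05.


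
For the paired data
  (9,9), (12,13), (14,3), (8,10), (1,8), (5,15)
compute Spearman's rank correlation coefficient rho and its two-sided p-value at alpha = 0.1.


Step 1: Rank x and y separately (midranks; no ties here).
rank(x): 9->4, 12->5, 14->6, 8->3, 1->1, 5->2
rank(y): 9->3, 13->5, 3->1, 10->4, 8->2, 15->6
Step 2: d_i = R_x(i) - R_y(i); compute d_i^2.
  (4-3)^2=1, (5-5)^2=0, (6-1)^2=25, (3-4)^2=1, (1-2)^2=1, (2-6)^2=16
sum(d^2) = 44.
Step 3: rho = 1 - 6*44 / (6*(6^2 - 1)) = 1 - 264/210 = -0.257143.
Step 4: Under H0, t = rho * sqrt((n-2)/(1-rho^2)) = -0.5322 ~ t(4).
Step 5: Two-sided p-value from the t-distribution with 4 df = 0.622787.
Step 6: alpha = 0.1. fail to reject H0.

rho = -0.2571, p = 0.622787, fail to reject H0 at alpha = 0.1.


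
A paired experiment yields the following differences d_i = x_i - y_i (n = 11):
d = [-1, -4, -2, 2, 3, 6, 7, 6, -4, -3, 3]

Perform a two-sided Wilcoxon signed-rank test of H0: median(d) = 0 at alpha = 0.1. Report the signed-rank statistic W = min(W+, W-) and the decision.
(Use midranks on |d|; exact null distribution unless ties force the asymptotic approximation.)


Step 1: Drop any zero differences (none here) and take |d_i|.
|d| = [1, 4, 2, 2, 3, 6, 7, 6, 4, 3, 3]
Step 2: Midrank |d_i| (ties get averaged ranks).
ranks: |1|->1, |4|->7.5, |2|->2.5, |2|->2.5, |3|->5, |6|->9.5, |7|->11, |6|->9.5, |4|->7.5, |3|->5, |3|->5
Step 3: Attach original signs; sum ranks with positive sign and with negative sign.
W+ = 2.5 + 5 + 9.5 + 11 + 9.5 + 5 = 42.5
W- = 1 + 7.5 + 2.5 + 7.5 + 5 = 23.5
(Check: W+ + W- = 66 should equal n(n+1)/2 = 66.)
Step 4: Test statistic W = min(W+, W-) = 23.5.
Step 5: Ties in |d|, so use the tie-corrected normal approximation.
        E[W] = n(n+1)/4 = 11*12/4 = 33.
        Tie groups: |d|=2 (t=2), |d|=3 (t=3), |d|=4 (t=2), |d|=6 (t=2); sum(t^3 - t) = 42.
        Var[W] = n(n+1)(2n+1)/24 - sum(t^3-t)/48 = 3036/24 - 42/48 = 125.625.
        z = (W - E[W]) / sqrt(Var[W]) = (23.5 - 33) / 11.2083 = -0.8476.
        Two-sided p = 2*Phi(z) = 0.396667.
Step 6: alpha = 0.1. fail to reject H0.

W+ = 42.5, W- = 23.5, W = min = 23.5, p = 0.396667, fail to reject H0.


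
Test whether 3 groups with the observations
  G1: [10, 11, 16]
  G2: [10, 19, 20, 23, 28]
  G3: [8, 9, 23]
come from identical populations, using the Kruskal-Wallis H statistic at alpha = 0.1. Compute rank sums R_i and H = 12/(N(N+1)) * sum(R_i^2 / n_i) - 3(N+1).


Step 1: Combine all N = 11 observations and assign midranks.
sorted (value, group, rank): (8,G3,1), (9,G3,2), (10,G1,3.5), (10,G2,3.5), (11,G1,5), (16,G1,6), (19,G2,7), (20,G2,8), (23,G2,9.5), (23,G3,9.5), (28,G2,11)
Step 2: Sum ranks within each group.
R_1 = 14.5 (n_1 = 3)
R_2 = 39 (n_2 = 5)
R_3 = 12.5 (n_3 = 3)
Step 3: H = 12/(N(N+1)) * sum(R_i^2/n_i) - 3(N+1)
     = 12/(11*12) * (14.5^2/3 + 39^2/5 + 12.5^2/3) - 3*12
     = 0.090909 * 426.367 - 36
     = 2.760606.
Step 4: Ties present; correction factor C = 1 - 12/(11^3 - 11) = 0.990909. Corrected H = 2.760606 / 0.990909 = 2.785933.
Step 5: Under H0, H ~ chi^2(2); p-value = 0.248338.
Step 6: alpha = 0.1. fail to reject H0.

H = 2.7859, df = 2, p = 0.248338, fail to reject H0.


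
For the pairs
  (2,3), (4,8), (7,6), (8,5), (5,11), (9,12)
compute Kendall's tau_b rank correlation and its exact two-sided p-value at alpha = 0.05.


Step 1: Enumerate the 15 unordered pairs (i,j) with i<j and classify each by sign(x_j-x_i) * sign(y_j-y_i).
  (1,2):dx=+2,dy=+5->C; (1,3):dx=+5,dy=+3->C; (1,4):dx=+6,dy=+2->C; (1,5):dx=+3,dy=+8->C
  (1,6):dx=+7,dy=+9->C; (2,3):dx=+3,dy=-2->D; (2,4):dx=+4,dy=-3->D; (2,5):dx=+1,dy=+3->C
  (2,6):dx=+5,dy=+4->C; (3,4):dx=+1,dy=-1->D; (3,5):dx=-2,dy=+5->D; (3,6):dx=+2,dy=+6->C
  (4,5):dx=-3,dy=+6->D; (4,6):dx=+1,dy=+7->C; (5,6):dx=+4,dy=+1->C
Step 2: C = 10, D = 5, total pairs = 15.
Step 3: tau = (C - D)/(n(n-1)/2) = (10 - 5)/15 = 0.333333.
Step 4: Exact two-sided p-value (enumerate n! = 720 permutations of y under H0): p = 0.469444.
Step 5: alpha = 0.05. fail to reject H0.

tau_b = 0.3333 (C=10, D=5), p = 0.469444, fail to reject H0.


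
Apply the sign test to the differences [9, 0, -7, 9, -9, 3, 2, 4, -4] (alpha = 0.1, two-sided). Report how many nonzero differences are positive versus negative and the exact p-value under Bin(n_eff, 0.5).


Step 1: Discard zero differences. Original n = 9; n_eff = number of nonzero differences = 8.
Nonzero differences (with sign): +9, -7, +9, -9, +3, +2, +4, -4
Step 2: Count signs: positive = 5, negative = 3.
Step 3: Under H0: P(positive) = 0.5, so the number of positives S ~ Bin(8, 0.5).
Step 4: Two-sided exact p-value = sum of Bin(8,0.5) probabilities at or below the observed probability = 0.726562.
Step 5: alpha = 0.1. fail to reject H0.

n_eff = 8, pos = 5, neg = 3, p = 0.726562, fail to reject H0.


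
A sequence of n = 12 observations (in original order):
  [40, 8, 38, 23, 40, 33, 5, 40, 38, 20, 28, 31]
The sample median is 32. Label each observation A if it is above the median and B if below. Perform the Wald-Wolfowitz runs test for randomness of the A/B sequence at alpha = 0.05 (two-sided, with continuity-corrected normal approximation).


Step 1: Compute median = 32; label A = above, B = below.
Labels in order: ABABAABAABBB  (n_A = 6, n_B = 6)
Step 2: Count runs R = 8.
Step 3: Under H0 (random ordering), E[R] = 2*n_A*n_B/(n_A+n_B) + 1 = 2*6*6/12 + 1 = 7.0000.
        Var[R] = 2*n_A*n_B*(2*n_A*n_B - n_A - n_B) / ((n_A+n_B)^2 * (n_A+n_B-1)) = 4320/1584 = 2.7273.
        SD[R] = 1.6514.
Step 4: Continuity-corrected z = (R - 0.5 - E[R]) / SD[R] = (8 - 0.5 - 7.0000) / 1.6514 = 0.3028.
Step 5: Two-sided p-value via normal approximation = 2*(1 - Phi(|z|)) = 0.762069.
Step 6: alpha = 0.05. fail to reject H0.

R = 8, z = 0.3028, p = 0.762069, fail to reject H0.


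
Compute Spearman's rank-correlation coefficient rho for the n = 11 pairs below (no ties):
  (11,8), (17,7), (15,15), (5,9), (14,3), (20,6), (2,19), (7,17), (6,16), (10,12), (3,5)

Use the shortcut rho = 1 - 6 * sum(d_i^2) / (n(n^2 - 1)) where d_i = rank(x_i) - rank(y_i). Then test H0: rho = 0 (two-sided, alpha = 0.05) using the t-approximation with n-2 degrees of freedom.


Step 1: Rank x and y separately (midranks; no ties here).
rank(x): 11->7, 17->10, 15->9, 5->3, 14->8, 20->11, 2->1, 7->5, 6->4, 10->6, 3->2
rank(y): 8->5, 7->4, 15->8, 9->6, 3->1, 6->3, 19->11, 17->10, 16->9, 12->7, 5->2
Step 2: d_i = R_x(i) - R_y(i); compute d_i^2.
  (7-5)^2=4, (10-4)^2=36, (9-8)^2=1, (3-6)^2=9, (8-1)^2=49, (11-3)^2=64, (1-11)^2=100, (5-10)^2=25, (4-9)^2=25, (6-7)^2=1, (2-2)^2=0
sum(d^2) = 314.
Step 3: rho = 1 - 6*314 / (11*(11^2 - 1)) = 1 - 1884/1320 = -0.427273.
Step 4: Under H0, t = rho * sqrt((n-2)/(1-rho^2)) = -1.4177 ~ t(9).
Step 5: Two-sided p-value from the t-distribution with 9 df = 0.189944.
Step 6: alpha = 0.05. fail to reject H0.

rho = -0.4273, p = 0.189944, fail to reject H0 at alpha = 0.05.


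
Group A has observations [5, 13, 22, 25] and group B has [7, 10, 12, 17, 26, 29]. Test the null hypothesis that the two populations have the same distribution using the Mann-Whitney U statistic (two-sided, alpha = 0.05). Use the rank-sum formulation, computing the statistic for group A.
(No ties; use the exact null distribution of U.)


Step 1: Combine and sort all 10 observations; assign midranks.
sorted (value, group): (5,X), (7,Y), (10,Y), (12,Y), (13,X), (17,Y), (22,X), (25,X), (26,Y), (29,Y)
ranks: 5->1, 7->2, 10->3, 12->4, 13->5, 17->6, 22->7, 25->8, 26->9, 29->10
Step 2: Rank sum for X: R1 = 1 + 5 + 7 + 8 = 21.
Step 3: U_X = R1 - n1(n1+1)/2 = 21 - 4*5/2 = 21 - 10 = 11.
       U_Y = n1*n2 - U_X = 24 - 11 = 13.
Step 4: No ties, so the exact null distribution of U (based on enumerating the C(10,4) = 210 equally likely rank assignments) gives the two-sided p-value.
Step 5: p-value = 0.914286; compare to alpha = 0.05. fail to reject H0.

U_X = 11, p = 0.914286, fail to reject H0 at alpha = 0.05.


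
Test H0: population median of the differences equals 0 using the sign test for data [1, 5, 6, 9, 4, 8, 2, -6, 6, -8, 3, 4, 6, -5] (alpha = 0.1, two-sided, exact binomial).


Step 1: Discard zero differences. Original n = 14; n_eff = number of nonzero differences = 14.
Nonzero differences (with sign): +1, +5, +6, +9, +4, +8, +2, -6, +6, -8, +3, +4, +6, -5
Step 2: Count signs: positive = 11, negative = 3.
Step 3: Under H0: P(positive) = 0.5, so the number of positives S ~ Bin(14, 0.5).
Step 4: Two-sided exact p-value = sum of Bin(14,0.5) probabilities at or below the observed probability = 0.057373.
Step 5: alpha = 0.1. reject H0.

n_eff = 14, pos = 11, neg = 3, p = 0.057373, reject H0.


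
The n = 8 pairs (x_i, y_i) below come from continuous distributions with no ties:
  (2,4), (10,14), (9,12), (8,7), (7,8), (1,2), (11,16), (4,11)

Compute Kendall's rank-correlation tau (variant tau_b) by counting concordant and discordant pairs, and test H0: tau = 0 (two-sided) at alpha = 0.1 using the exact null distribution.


Step 1: Enumerate the 28 unordered pairs (i,j) with i<j and classify each by sign(x_j-x_i) * sign(y_j-y_i).
  (1,2):dx=+8,dy=+10->C; (1,3):dx=+7,dy=+8->C; (1,4):dx=+6,dy=+3->C; (1,5):dx=+5,dy=+4->C
  (1,6):dx=-1,dy=-2->C; (1,7):dx=+9,dy=+12->C; (1,8):dx=+2,dy=+7->C; (2,3):dx=-1,dy=-2->C
  (2,4):dx=-2,dy=-7->C; (2,5):dx=-3,dy=-6->C; (2,6):dx=-9,dy=-12->C; (2,7):dx=+1,dy=+2->C
  (2,8):dx=-6,dy=-3->C; (3,4):dx=-1,dy=-5->C; (3,5):dx=-2,dy=-4->C; (3,6):dx=-8,dy=-10->C
  (3,7):dx=+2,dy=+4->C; (3,8):dx=-5,dy=-1->C; (4,5):dx=-1,dy=+1->D; (4,6):dx=-7,dy=-5->C
  (4,7):dx=+3,dy=+9->C; (4,8):dx=-4,dy=+4->D; (5,6):dx=-6,dy=-6->C; (5,7):dx=+4,dy=+8->C
  (5,8):dx=-3,dy=+3->D; (6,7):dx=+10,dy=+14->C; (6,8):dx=+3,dy=+9->C; (7,8):dx=-7,dy=-5->C
Step 2: C = 25, D = 3, total pairs = 28.
Step 3: tau = (C - D)/(n(n-1)/2) = (25 - 3)/28 = 0.785714.
Step 4: Exact two-sided p-value (enumerate n! = 40320 permutations of y under H0): p = 0.005506.
Step 5: alpha = 0.1. reject H0.

tau_b = 0.7857 (C=25, D=3), p = 0.005506, reject H0.


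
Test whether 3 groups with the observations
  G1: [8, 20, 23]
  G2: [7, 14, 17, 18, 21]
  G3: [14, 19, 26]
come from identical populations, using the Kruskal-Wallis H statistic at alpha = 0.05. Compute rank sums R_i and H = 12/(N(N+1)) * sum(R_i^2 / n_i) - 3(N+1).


Step 1: Combine all N = 11 observations and assign midranks.
sorted (value, group, rank): (7,G2,1), (8,G1,2), (14,G2,3.5), (14,G3,3.5), (17,G2,5), (18,G2,6), (19,G3,7), (20,G1,8), (21,G2,9), (23,G1,10), (26,G3,11)
Step 2: Sum ranks within each group.
R_1 = 20 (n_1 = 3)
R_2 = 24.5 (n_2 = 5)
R_3 = 21.5 (n_3 = 3)
Step 3: H = 12/(N(N+1)) * sum(R_i^2/n_i) - 3(N+1)
     = 12/(11*12) * (20^2/3 + 24.5^2/5 + 21.5^2/3) - 3*12
     = 0.090909 * 407.467 - 36
     = 1.042424.
Step 4: Ties present; correction factor C = 1 - 6/(11^3 - 11) = 0.995455. Corrected H = 1.042424 / 0.995455 = 1.047184.
Step 5: Under H0, H ~ chi^2(2); p-value = 0.592389.
Step 6: alpha = 0.05. fail to reject H0.

H = 1.0472, df = 2, p = 0.592389, fail to reject H0.


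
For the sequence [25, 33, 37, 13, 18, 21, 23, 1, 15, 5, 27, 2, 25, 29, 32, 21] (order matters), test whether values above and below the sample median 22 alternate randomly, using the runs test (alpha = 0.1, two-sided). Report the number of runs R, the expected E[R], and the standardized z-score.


Step 1: Compute median = 22; label A = above, B = below.
Labels in order: AAABBBABBBABAAAB  (n_A = 8, n_B = 8)
Step 2: Count runs R = 8.
Step 3: Under H0 (random ordering), E[R] = 2*n_A*n_B/(n_A+n_B) + 1 = 2*8*8/16 + 1 = 9.0000.
        Var[R] = 2*n_A*n_B*(2*n_A*n_B - n_A - n_B) / ((n_A+n_B)^2 * (n_A+n_B-1)) = 14336/3840 = 3.7333.
        SD[R] = 1.9322.
Step 4: Continuity-corrected z = (R + 0.5 - E[R]) / SD[R] = (8 + 0.5 - 9.0000) / 1.9322 = -0.2588.
Step 5: Two-sided p-value via normal approximation = 2*(1 - Phi(|z|)) = 0.795809.
Step 6: alpha = 0.1. fail to reject H0.

R = 8, z = -0.2588, p = 0.795809, fail to reject H0.


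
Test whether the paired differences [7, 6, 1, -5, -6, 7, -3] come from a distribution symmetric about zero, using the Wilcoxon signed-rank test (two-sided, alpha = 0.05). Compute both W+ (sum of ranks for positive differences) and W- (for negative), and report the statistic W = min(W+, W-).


Step 1: Drop any zero differences (none here) and take |d_i|.
|d| = [7, 6, 1, 5, 6, 7, 3]
Step 2: Midrank |d_i| (ties get averaged ranks).
ranks: |7|->6.5, |6|->4.5, |1|->1, |5|->3, |6|->4.5, |7|->6.5, |3|->2
Step 3: Attach original signs; sum ranks with positive sign and with negative sign.
W+ = 6.5 + 4.5 + 1 + 6.5 = 18.5
W- = 3 + 4.5 + 2 = 9.5
(Check: W+ + W- = 28 should equal n(n+1)/2 = 28.)
Step 4: Test statistic W = min(W+, W-) = 9.5.
Step 5: Ties in |d|, so use the tie-corrected normal approximation.
        E[W] = n(n+1)/4 = 7*8/4 = 14.
        Tie groups: |d|=6 (t=2), |d|=7 (t=2); sum(t^3 - t) = 12.
        Var[W] = n(n+1)(2n+1)/24 - sum(t^3-t)/48 = 840/24 - 12/48 = 34.75.
        z = (W - E[W]) / sqrt(Var[W]) = (9.5 - 14) / 5.8949 = -0.7634.
        Two-sided p = 2*Phi(z) = 0.445243.
Step 6: alpha = 0.05. fail to reject H0.

W+ = 18.5, W- = 9.5, W = min = 9.5, p = 0.445243, fail to reject H0.


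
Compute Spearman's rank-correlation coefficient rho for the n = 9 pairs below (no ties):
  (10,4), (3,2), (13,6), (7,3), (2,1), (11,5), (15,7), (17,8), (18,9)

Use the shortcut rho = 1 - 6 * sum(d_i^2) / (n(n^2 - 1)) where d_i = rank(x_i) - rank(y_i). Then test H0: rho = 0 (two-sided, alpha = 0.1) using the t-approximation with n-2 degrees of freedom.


Step 1: Rank x and y separately (midranks; no ties here).
rank(x): 10->4, 3->2, 13->6, 7->3, 2->1, 11->5, 15->7, 17->8, 18->9
rank(y): 4->4, 2->2, 6->6, 3->3, 1->1, 5->5, 7->7, 8->8, 9->9
Step 2: d_i = R_x(i) - R_y(i); compute d_i^2.
  (4-4)^2=0, (2-2)^2=0, (6-6)^2=0, (3-3)^2=0, (1-1)^2=0, (5-5)^2=0, (7-7)^2=0, (8-8)^2=0, (9-9)^2=0
sum(d^2) = 0.
Step 3: rho = 1 - 6*0 / (9*(9^2 - 1)) = 1 - 0/720 = 1.000000.
Step 5: Two-sided p-value from the t-distribution with 7 df = 0.000000.
Step 6: alpha = 0.1. reject H0.

rho = 1.0000, p = 0.000000, reject H0 at alpha = 0.1.


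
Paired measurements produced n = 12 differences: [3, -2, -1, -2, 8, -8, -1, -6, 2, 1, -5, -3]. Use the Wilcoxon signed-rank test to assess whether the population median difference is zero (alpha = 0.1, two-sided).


Step 1: Drop any zero differences (none here) and take |d_i|.
|d| = [3, 2, 1, 2, 8, 8, 1, 6, 2, 1, 5, 3]
Step 2: Midrank |d_i| (ties get averaged ranks).
ranks: |3|->7.5, |2|->5, |1|->2, |2|->5, |8|->11.5, |8|->11.5, |1|->2, |6|->10, |2|->5, |1|->2, |5|->9, |3|->7.5
Step 3: Attach original signs; sum ranks with positive sign and with negative sign.
W+ = 7.5 + 11.5 + 5 + 2 = 26
W- = 5 + 2 + 5 + 11.5 + 2 + 10 + 9 + 7.5 = 52
(Check: W+ + W- = 78 should equal n(n+1)/2 = 78.)
Step 4: Test statistic W = min(W+, W-) = 26.
Step 5: Ties in |d|, so use the tie-corrected normal approximation.
        E[W] = n(n+1)/4 = 12*13/4 = 39.
        Tie groups: |d|=1 (t=3), |d|=2 (t=3), |d|=3 (t=2), |d|=8 (t=2); sum(t^3 - t) = 60.
        Var[W] = n(n+1)(2n+1)/24 - sum(t^3-t)/48 = 3900/24 - 60/48 = 161.25.
        z = (W - E[W]) / sqrt(Var[W]) = (26 - 39) / 12.6984 = -1.0237.
        Two-sided p = 2*Phi(z) = 0.305954.
Step 6: alpha = 0.1. fail to reject H0.

W+ = 26, W- = 52, W = min = 26, p = 0.305954, fail to reject H0.


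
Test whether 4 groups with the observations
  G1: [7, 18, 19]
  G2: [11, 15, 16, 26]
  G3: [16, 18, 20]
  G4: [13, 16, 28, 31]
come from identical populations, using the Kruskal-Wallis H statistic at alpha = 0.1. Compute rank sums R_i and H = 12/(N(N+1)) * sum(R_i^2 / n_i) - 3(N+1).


Step 1: Combine all N = 14 observations and assign midranks.
sorted (value, group, rank): (7,G1,1), (11,G2,2), (13,G4,3), (15,G2,4), (16,G2,6), (16,G3,6), (16,G4,6), (18,G1,8.5), (18,G3,8.5), (19,G1,10), (20,G3,11), (26,G2,12), (28,G4,13), (31,G4,14)
Step 2: Sum ranks within each group.
R_1 = 19.5 (n_1 = 3)
R_2 = 24 (n_2 = 4)
R_3 = 25.5 (n_3 = 3)
R_4 = 36 (n_4 = 4)
Step 3: H = 12/(N(N+1)) * sum(R_i^2/n_i) - 3(N+1)
     = 12/(14*15) * (19.5^2/3 + 24^2/4 + 25.5^2/3 + 36^2/4) - 3*15
     = 0.057143 * 811.5 - 45
     = 1.371429.
Step 4: Ties present; correction factor C = 1 - 30/(14^3 - 14) = 0.989011. Corrected H = 1.371429 / 0.989011 = 1.386667.
Step 5: Under H0, H ~ chi^2(3); p-value = 0.708663.
Step 6: alpha = 0.1. fail to reject H0.

H = 1.3867, df = 3, p = 0.708663, fail to reject H0.


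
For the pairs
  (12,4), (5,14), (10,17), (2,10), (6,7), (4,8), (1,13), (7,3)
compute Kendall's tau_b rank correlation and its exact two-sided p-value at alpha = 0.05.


Step 1: Enumerate the 28 unordered pairs (i,j) with i<j and classify each by sign(x_j-x_i) * sign(y_j-y_i).
  (1,2):dx=-7,dy=+10->D; (1,3):dx=-2,dy=+13->D; (1,4):dx=-10,dy=+6->D; (1,5):dx=-6,dy=+3->D
  (1,6):dx=-8,dy=+4->D; (1,7):dx=-11,dy=+9->D; (1,8):dx=-5,dy=-1->C; (2,3):dx=+5,dy=+3->C
  (2,4):dx=-3,dy=-4->C; (2,5):dx=+1,dy=-7->D; (2,6):dx=-1,dy=-6->C; (2,7):dx=-4,dy=-1->C
  (2,8):dx=+2,dy=-11->D; (3,4):dx=-8,dy=-7->C; (3,5):dx=-4,dy=-10->C; (3,6):dx=-6,dy=-9->C
  (3,7):dx=-9,dy=-4->C; (3,8):dx=-3,dy=-14->C; (4,5):dx=+4,dy=-3->D; (4,6):dx=+2,dy=-2->D
  (4,7):dx=-1,dy=+3->D; (4,8):dx=+5,dy=-7->D; (5,6):dx=-2,dy=+1->D; (5,7):dx=-5,dy=+6->D
  (5,8):dx=+1,dy=-4->D; (6,7):dx=-3,dy=+5->D; (6,8):dx=+3,dy=-5->D; (7,8):dx=+6,dy=-10->D
Step 2: C = 10, D = 18, total pairs = 28.
Step 3: tau = (C - D)/(n(n-1)/2) = (10 - 18)/28 = -0.285714.
Step 4: Exact two-sided p-value (enumerate n! = 40320 permutations of y under H0): p = 0.398760.
Step 5: alpha = 0.05. fail to reject H0.

tau_b = -0.2857 (C=10, D=18), p = 0.398760, fail to reject H0.


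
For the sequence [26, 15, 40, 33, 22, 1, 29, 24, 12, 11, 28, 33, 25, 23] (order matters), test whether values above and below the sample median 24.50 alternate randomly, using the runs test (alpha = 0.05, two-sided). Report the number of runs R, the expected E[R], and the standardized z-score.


Step 1: Compute median = 24.50; label A = above, B = below.
Labels in order: ABAABBABBBAAAB  (n_A = 7, n_B = 7)
Step 2: Count runs R = 8.
Step 3: Under H0 (random ordering), E[R] = 2*n_A*n_B/(n_A+n_B) + 1 = 2*7*7/14 + 1 = 8.0000.
        Var[R] = 2*n_A*n_B*(2*n_A*n_B - n_A - n_B) / ((n_A+n_B)^2 * (n_A+n_B-1)) = 8232/2548 = 3.2308.
        SD[R] = 1.7974.
Step 4: R = E[R], so z = 0 with no continuity correction.
Step 5: Two-sided p-value via normal approximation = 2*(1 - Phi(|z|)) = 1.000000.
Step 6: alpha = 0.05. fail to reject H0.

R = 8, z = 0.0000, p = 1.000000, fail to reject H0.


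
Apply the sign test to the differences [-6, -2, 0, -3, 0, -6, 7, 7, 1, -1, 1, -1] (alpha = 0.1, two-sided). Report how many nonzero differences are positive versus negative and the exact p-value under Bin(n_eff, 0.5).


Step 1: Discard zero differences. Original n = 12; n_eff = number of nonzero differences = 10.
Nonzero differences (with sign): -6, -2, -3, -6, +7, +7, +1, -1, +1, -1
Step 2: Count signs: positive = 4, negative = 6.
Step 3: Under H0: P(positive) = 0.5, so the number of positives S ~ Bin(10, 0.5).
Step 4: Two-sided exact p-value = sum of Bin(10,0.5) probabilities at or below the observed probability = 0.753906.
Step 5: alpha = 0.1. fail to reject H0.

n_eff = 10, pos = 4, neg = 6, p = 0.753906, fail to reject H0.


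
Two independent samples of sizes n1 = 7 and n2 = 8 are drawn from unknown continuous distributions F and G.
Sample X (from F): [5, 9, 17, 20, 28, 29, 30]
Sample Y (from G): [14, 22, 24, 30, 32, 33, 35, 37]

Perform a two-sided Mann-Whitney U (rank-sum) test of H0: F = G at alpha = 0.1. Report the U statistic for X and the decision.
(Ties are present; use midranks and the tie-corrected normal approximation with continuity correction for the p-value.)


Step 1: Combine and sort all 15 observations; assign midranks.
sorted (value, group): (5,X), (9,X), (14,Y), (17,X), (20,X), (22,Y), (24,Y), (28,X), (29,X), (30,X), (30,Y), (32,Y), (33,Y), (35,Y), (37,Y)
ranks: 5->1, 9->2, 14->3, 17->4, 20->5, 22->6, 24->7, 28->8, 29->9, 30->10.5, 30->10.5, 32->12, 33->13, 35->14, 37->15
Step 2: Rank sum for X: R1 = 1 + 2 + 4 + 5 + 8 + 9 + 10.5 = 39.5.
Step 3: U_X = R1 - n1(n1+1)/2 = 39.5 - 7*8/2 = 39.5 - 28 = 11.5.
       U_Y = n1*n2 - U_X = 56 - 11.5 = 44.5.
Step 4: Ties are present, so use the tie-corrected normal approximation (with continuity correction) for the p-value.
Step 5: p-value = 0.063840; compare to alpha = 0.1. reject H0.

U_X = 11.5, p = 0.063840, reject H0 at alpha = 0.1.


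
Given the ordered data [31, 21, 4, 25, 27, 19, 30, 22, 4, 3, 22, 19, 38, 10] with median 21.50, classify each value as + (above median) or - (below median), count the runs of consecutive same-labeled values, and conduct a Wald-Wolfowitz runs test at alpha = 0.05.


Step 1: Compute median = 21.50; label A = above, B = below.
Labels in order: ABBAABAABBABAB  (n_A = 7, n_B = 7)
Step 2: Count runs R = 10.
Step 3: Under H0 (random ordering), E[R] = 2*n_A*n_B/(n_A+n_B) + 1 = 2*7*7/14 + 1 = 8.0000.
        Var[R] = 2*n_A*n_B*(2*n_A*n_B - n_A - n_B) / ((n_A+n_B)^2 * (n_A+n_B-1)) = 8232/2548 = 3.2308.
        SD[R] = 1.7974.
Step 4: Continuity-corrected z = (R - 0.5 - E[R]) / SD[R] = (10 - 0.5 - 8.0000) / 1.7974 = 0.8345.
Step 5: Two-sided p-value via normal approximation = 2*(1 - Phi(|z|)) = 0.403986.
Step 6: alpha = 0.05. fail to reject H0.

R = 10, z = 0.8345, p = 0.403986, fail to reject H0.


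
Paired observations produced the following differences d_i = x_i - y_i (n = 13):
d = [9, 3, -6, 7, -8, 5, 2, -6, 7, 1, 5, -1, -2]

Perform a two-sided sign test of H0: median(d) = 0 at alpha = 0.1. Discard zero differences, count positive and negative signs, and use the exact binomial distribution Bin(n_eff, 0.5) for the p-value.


Step 1: Discard zero differences. Original n = 13; n_eff = number of nonzero differences = 13.
Nonzero differences (with sign): +9, +3, -6, +7, -8, +5, +2, -6, +7, +1, +5, -1, -2
Step 2: Count signs: positive = 8, negative = 5.
Step 3: Under H0: P(positive) = 0.5, so the number of positives S ~ Bin(13, 0.5).
Step 4: Two-sided exact p-value = sum of Bin(13,0.5) probabilities at or below the observed probability = 0.581055.
Step 5: alpha = 0.1. fail to reject H0.

n_eff = 13, pos = 8, neg = 5, p = 0.581055, fail to reject H0.


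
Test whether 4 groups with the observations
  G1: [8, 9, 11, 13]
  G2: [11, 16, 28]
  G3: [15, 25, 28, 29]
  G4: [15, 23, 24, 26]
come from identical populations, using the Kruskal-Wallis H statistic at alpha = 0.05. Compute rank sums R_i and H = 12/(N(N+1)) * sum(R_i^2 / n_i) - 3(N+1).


Step 1: Combine all N = 15 observations and assign midranks.
sorted (value, group, rank): (8,G1,1), (9,G1,2), (11,G1,3.5), (11,G2,3.5), (13,G1,5), (15,G3,6.5), (15,G4,6.5), (16,G2,8), (23,G4,9), (24,G4,10), (25,G3,11), (26,G4,12), (28,G2,13.5), (28,G3,13.5), (29,G3,15)
Step 2: Sum ranks within each group.
R_1 = 11.5 (n_1 = 4)
R_2 = 25 (n_2 = 3)
R_3 = 46 (n_3 = 4)
R_4 = 37.5 (n_4 = 4)
Step 3: H = 12/(N(N+1)) * sum(R_i^2/n_i) - 3(N+1)
     = 12/(15*16) * (11.5^2/4 + 25^2/3 + 46^2/4 + 37.5^2/4) - 3*16
     = 0.050000 * 1121.96 - 48
     = 8.097917.
Step 4: Ties present; correction factor C = 1 - 18/(15^3 - 15) = 0.994643. Corrected H = 8.097917 / 0.994643 = 8.141532.
Step 5: Under H0, H ~ chi^2(3); p-value = 0.043175.
Step 6: alpha = 0.05. reject H0.

H = 8.1415, df = 3, p = 0.043175, reject H0.


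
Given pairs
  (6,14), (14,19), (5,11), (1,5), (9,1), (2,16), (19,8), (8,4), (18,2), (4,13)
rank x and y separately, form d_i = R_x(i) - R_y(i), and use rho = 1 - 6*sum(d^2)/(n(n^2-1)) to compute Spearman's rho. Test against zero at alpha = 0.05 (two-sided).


Step 1: Rank x and y separately (midranks; no ties here).
rank(x): 6->5, 14->8, 5->4, 1->1, 9->7, 2->2, 19->10, 8->6, 18->9, 4->3
rank(y): 14->8, 19->10, 11->6, 5->4, 1->1, 16->9, 8->5, 4->3, 2->2, 13->7
Step 2: d_i = R_x(i) - R_y(i); compute d_i^2.
  (5-8)^2=9, (8-10)^2=4, (4-6)^2=4, (1-4)^2=9, (7-1)^2=36, (2-9)^2=49, (10-5)^2=25, (6-3)^2=9, (9-2)^2=49, (3-7)^2=16
sum(d^2) = 210.
Step 3: rho = 1 - 6*210 / (10*(10^2 - 1)) = 1 - 1260/990 = -0.272727.
Step 4: Under H0, t = rho * sqrt((n-2)/(1-rho^2)) = -0.8018 ~ t(8).
Step 5: Two-sided p-value from the t-distribution with 8 df = 0.445838.
Step 6: alpha = 0.05. fail to reject H0.

rho = -0.2727, p = 0.445838, fail to reject H0 at alpha = 0.05.


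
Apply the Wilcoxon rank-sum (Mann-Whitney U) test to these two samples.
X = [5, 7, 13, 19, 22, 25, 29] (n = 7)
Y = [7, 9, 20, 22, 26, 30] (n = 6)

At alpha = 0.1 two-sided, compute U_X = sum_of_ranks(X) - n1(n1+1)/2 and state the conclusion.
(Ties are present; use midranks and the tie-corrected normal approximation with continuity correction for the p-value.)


Step 1: Combine and sort all 13 observations; assign midranks.
sorted (value, group): (5,X), (7,X), (7,Y), (9,Y), (13,X), (19,X), (20,Y), (22,X), (22,Y), (25,X), (26,Y), (29,X), (30,Y)
ranks: 5->1, 7->2.5, 7->2.5, 9->4, 13->5, 19->6, 20->7, 22->8.5, 22->8.5, 25->10, 26->11, 29->12, 30->13
Step 2: Rank sum for X: R1 = 1 + 2.5 + 5 + 6 + 8.5 + 10 + 12 = 45.
Step 3: U_X = R1 - n1(n1+1)/2 = 45 - 7*8/2 = 45 - 28 = 17.
       U_Y = n1*n2 - U_X = 42 - 17 = 25.
Step 4: Ties are present, so use the tie-corrected normal approximation (with continuity correction) for the p-value.
Step 5: p-value = 0.616104; compare to alpha = 0.1. fail to reject H0.

U_X = 17, p = 0.616104, fail to reject H0 at alpha = 0.1.


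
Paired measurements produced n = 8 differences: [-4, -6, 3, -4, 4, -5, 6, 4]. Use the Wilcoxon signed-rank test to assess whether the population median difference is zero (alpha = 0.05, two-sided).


Step 1: Drop any zero differences (none here) and take |d_i|.
|d| = [4, 6, 3, 4, 4, 5, 6, 4]
Step 2: Midrank |d_i| (ties get averaged ranks).
ranks: |4|->3.5, |6|->7.5, |3|->1, |4|->3.5, |4|->3.5, |5|->6, |6|->7.5, |4|->3.5
Step 3: Attach original signs; sum ranks with positive sign and with negative sign.
W+ = 1 + 3.5 + 7.5 + 3.5 = 15.5
W- = 3.5 + 7.5 + 3.5 + 6 = 20.5
(Check: W+ + W- = 36 should equal n(n+1)/2 = 36.)
Step 4: Test statistic W = min(W+, W-) = 15.5.
Step 5: Ties in |d|, so use the tie-corrected normal approximation.
        E[W] = n(n+1)/4 = 8*9/4 = 18.
        Tie groups: |d|=4 (t=4), |d|=6 (t=2); sum(t^3 - t) = 66.
        Var[W] = n(n+1)(2n+1)/24 - sum(t^3-t)/48 = 1224/24 - 66/48 = 49.625.
        z = (W - E[W]) / sqrt(Var[W]) = (15.5 - 18) / 7.0445 = -0.3549.
        Two-sided p = 2*Phi(z) = 0.722674.
Step 6: alpha = 0.05. fail to reject H0.

W+ = 15.5, W- = 20.5, W = min = 15.5, p = 0.722674, fail to reject H0.
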